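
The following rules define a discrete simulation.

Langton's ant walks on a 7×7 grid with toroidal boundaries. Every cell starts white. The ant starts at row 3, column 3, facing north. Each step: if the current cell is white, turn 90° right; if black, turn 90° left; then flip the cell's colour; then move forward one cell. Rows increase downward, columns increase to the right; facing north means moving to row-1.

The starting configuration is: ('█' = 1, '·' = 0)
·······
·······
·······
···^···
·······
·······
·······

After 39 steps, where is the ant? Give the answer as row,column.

6,3

0) ·······
·······
·······
···^···
·······
·······
·······
1) ·······
·······
·······
···█>··
·······
·······
·······
2) ·······
·······
·······
···██··
····v··
·······
·······
3) ·······
·······
·······
···██··
···<█··
·······
·······
4) ·······
·······
·······
···^█··
···██··
·······
·······
5) ·······
·······
·······
··<·█··
···██··
·······
·······
6) ·······
·······
··^····
··█·█··
···██··
·······
·······
7) ·······
·······
··█>···
··█·█··
···██··
·······
·······
8) ·······
·······
··██···
··█v█··
···██··
·······
·······
9) ·······
·······
··██···
··<██··
···██··
·······
·······
10) ·······
·······
··██···
···██··
··v██··
·······
·······
11) ·······
·······
··██···
···██··
·<███··
·······
·······
12) ·······
·······
··██···
·^·██··
·████··
·······
·······
13) ·······
·······
··██···
·█>██··
·████··
·······
·······
14) ·······
·······
··██···
·████··
·█v██··
·······
·······
15) ·······
·······
··██···
·████··
·█·>█··
·······
·······
16) ·······
·······
··██···
·██^█··
·█··█··
·······
·······
17) ·······
·······
··██···
·█<·█··
·█··█··
·······
·······
18) ·······
·······
··██···
·█··█··
·█v·█··
·······
·······
19) ·······
·······
··██···
·█··█··
·<█·█··
·······
·······
20) ·······
·······
··██···
·█··█··
··█·█··
·v·····
·······
21) ·······
·······
··██···
·█··█··
··█·█··
<█·····
·······
22) ·······
·······
··██···
·█··█··
^·█·█··
██·····
·······
23) ·······
·······
··██···
·█··█··
█>█·█··
██·····
·······
24) ·······
·······
··██···
·█··█··
███·█··
█v·····
·······
25) ·······
·······
··██···
·█··█··
███·█··
█·>····
·······
26) ·······
·······
··██···
·█··█··
███·█··
█·█····
··v····
27) ·······
·······
··██···
·█··█··
███·█··
█·█····
·<█····
28) ·······
·······
··██···
·█··█··
███·█··
█^█····
·██····
29) ·······
·······
··██···
·█··█··
███·█··
██>····
·██····
30) ·······
·······
··██···
·█··█··
██^·█··
██·····
·██····
31) ·······
·······
··██···
·█··█··
█<··█··
██·····
·██····
32) ·······
·······
··██···
·█··█··
█···█··
█v·····
·██····
33) ·······
·······
··██···
·█··█··
█···█··
█·>····
·██····
34) ·······
·······
··██···
·█··█··
█···█··
█·█····
·█v····
35) ·······
·······
··██···
·█··█··
█···█··
█·█····
·█·>···
36) ···v···
·······
··██···
·█··█··
█···█··
█·█····
·█·█···
37) ··<█···
·······
··██···
·█··█··
█···█··
█·█····
·█·█···
38) ··██···
·······
··██···
·█··█··
█···█··
█·█····
·█^█···
39) ··██···
·······
··██···
·█··█··
█···█··
█·█····
·██>···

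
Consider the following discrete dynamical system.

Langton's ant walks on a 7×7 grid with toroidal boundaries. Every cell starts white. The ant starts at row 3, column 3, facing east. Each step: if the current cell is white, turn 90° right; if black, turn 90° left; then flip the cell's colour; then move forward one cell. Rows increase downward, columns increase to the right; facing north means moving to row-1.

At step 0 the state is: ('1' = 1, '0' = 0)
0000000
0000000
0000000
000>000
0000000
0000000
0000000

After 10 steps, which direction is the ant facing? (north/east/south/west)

t=0: 0000000
0000000
0000000
000>000
0000000
0000000
0000000
t=1: 0000000
0000000
0000000
0001000
000v000
0000000
0000000
t=2: 0000000
0000000
0000000
0001000
00<1000
0000000
0000000
t=3: 0000000
0000000
0000000
00^1000
0011000
0000000
0000000
t=4: 0000000
0000000
0000000
001>000
0011000
0000000
0000000
t=5: 0000000
0000000
000^000
0010000
0011000
0000000
0000000
t=6: 0000000
0000000
0001>00
0010000
0011000
0000000
0000000
t=7: 0000000
0000000
0001100
0010v00
0011000
0000000
0000000
t=8: 0000000
0000000
0001100
001<100
0011000
0000000
0000000
t=9: 0000000
0000000
000^100
0011100
0011000
0000000
0000000
t=10: 0000000
0000000
00<0100
0011100
0011000
0000000
0000000

west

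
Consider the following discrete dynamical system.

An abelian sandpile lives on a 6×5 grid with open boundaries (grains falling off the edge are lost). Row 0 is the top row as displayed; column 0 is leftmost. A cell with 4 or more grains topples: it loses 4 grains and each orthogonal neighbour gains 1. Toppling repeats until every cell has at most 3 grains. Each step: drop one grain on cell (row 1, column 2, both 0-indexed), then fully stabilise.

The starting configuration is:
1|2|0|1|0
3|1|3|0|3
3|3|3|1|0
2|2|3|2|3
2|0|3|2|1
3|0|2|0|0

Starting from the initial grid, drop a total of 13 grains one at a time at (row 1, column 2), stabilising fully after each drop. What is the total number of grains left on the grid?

55

step 0: 1|2|0|1|0
3|1|3|0|3
3|3|3|1|0
2|2|3|2|3
2|0|3|2|1
3|0|2|0|0
step 1: 2|3|1|1|0
1|0|2|1|3
2|3|2|2|0
0|1|2|3|3
3|2|0|3|1
3|0|3|0|0
step 2: 2|3|1|1|0
1|0|3|1|3
2|3|2|2|0
0|1|2|3|3
3|2|0|3|1
3|0|3|0|0
step 3: 2|3|2|1|0
1|1|0|2|3
2|3|3|2|0
0|1|2|3|3
3|2|0|3|1
3|0|3|0|0
step 4: 2|3|2|1|0
1|1|1|2|3
2|3|3|2|0
0|1|2|3|3
3|2|0|3|1
3|0|3|0|0
step 5: 2|3|2|1|0
1|1|2|2|3
2|3|3|2|0
0|1|2|3|3
3|2|0|3|1
3|0|3|0|0
step 6: 2|3|2|1|0
1|1|3|2|3
2|3|3|2|0
0|1|2|3|3
3|2|0|3|1
3|0|3|0|0
step 7: 2|3|3|1|0
1|3|1|3|3
3|0|1|3|0
0|2|3|3|3
3|2|0|3|1
3|0|3|0|0
step 8: 2|3|3|1|0
1|3|2|3|3
3|0|1|3|0
0|2|3|3|3
3|2|0|3|1
3|0|3|0|0
step 9: 2|3|3|1|0
1|3|3|3|3
3|0|1|3|0
0|2|3|3|3
3|2|0|3|1
3|0|3|0|0
step 10: 3|1|2|3|1
2|2|0|3|0
3|2|1|2|3
0|3|1|3|0
3|2|2|0|3
3|0|3|1|0
step 11: 3|1|2|3|1
2|2|1|3|0
3|2|1|2|3
0|3|1|3|0
3|2|2|0|3
3|0|3|1|0
step 12: 3|1|2|3|1
2|2|2|3|0
3|2|1|2|3
0|3|1|3|0
3|2|2|0|3
3|0|3|1|0
step 13: 3|1|2|3|1
2|2|3|3|0
3|2|1|2|3
0|3|1|3|0
3|2|2|0|3
3|0|3|1|0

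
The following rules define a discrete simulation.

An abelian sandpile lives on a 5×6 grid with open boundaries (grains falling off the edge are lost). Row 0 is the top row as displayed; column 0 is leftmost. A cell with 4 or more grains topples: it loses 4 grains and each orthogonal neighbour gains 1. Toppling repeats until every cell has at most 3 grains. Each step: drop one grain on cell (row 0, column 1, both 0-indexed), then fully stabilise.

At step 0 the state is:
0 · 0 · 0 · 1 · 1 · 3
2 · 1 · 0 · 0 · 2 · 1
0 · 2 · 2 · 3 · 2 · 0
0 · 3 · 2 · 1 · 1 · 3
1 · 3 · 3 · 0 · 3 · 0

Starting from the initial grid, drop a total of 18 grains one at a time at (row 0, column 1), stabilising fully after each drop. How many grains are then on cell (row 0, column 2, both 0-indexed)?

0) 0 · 0 · 0 · 1 · 1 · 3
2 · 1 · 0 · 0 · 2 · 1
0 · 2 · 2 · 3 · 2 · 0
0 · 3 · 2 · 1 · 1 · 3
1 · 3 · 3 · 0 · 3 · 0
1) 0 · 1 · 0 · 1 · 1 · 3
2 · 1 · 0 · 0 · 2 · 1
0 · 2 · 2 · 3 · 2 · 0
0 · 3 · 2 · 1 · 1 · 3
1 · 3 · 3 · 0 · 3 · 0
2) 0 · 2 · 0 · 1 · 1 · 3
2 · 1 · 0 · 0 · 2 · 1
0 · 2 · 2 · 3 · 2 · 0
0 · 3 · 2 · 1 · 1 · 3
1 · 3 · 3 · 0 · 3 · 0
3) 0 · 3 · 0 · 1 · 1 · 3
2 · 1 · 0 · 0 · 2 · 1
0 · 2 · 2 · 3 · 2 · 0
0 · 3 · 2 · 1 · 1 · 3
1 · 3 · 3 · 0 · 3 · 0
4) 1 · 0 · 1 · 1 · 1 · 3
2 · 2 · 0 · 0 · 2 · 1
0 · 2 · 2 · 3 · 2 · 0
0 · 3 · 2 · 1 · 1 · 3
1 · 3 · 3 · 0 · 3 · 0
5) 1 · 1 · 1 · 1 · 1 · 3
2 · 2 · 0 · 0 · 2 · 1
0 · 2 · 2 · 3 · 2 · 0
0 · 3 · 2 · 1 · 1 · 3
1 · 3 · 3 · 0 · 3 · 0
6) 1 · 2 · 1 · 1 · 1 · 3
2 · 2 · 0 · 0 · 2 · 1
0 · 2 · 2 · 3 · 2 · 0
0 · 3 · 2 · 1 · 1 · 3
1 · 3 · 3 · 0 · 3 · 0
7) 1 · 3 · 1 · 1 · 1 · 3
2 · 2 · 0 · 0 · 2 · 1
0 · 2 · 2 · 3 · 2 · 0
0 · 3 · 2 · 1 · 1 · 3
1 · 3 · 3 · 0 · 3 · 0
8) 2 · 0 · 2 · 1 · 1 · 3
2 · 3 · 0 · 0 · 2 · 1
0 · 2 · 2 · 3 · 2 · 0
0 · 3 · 2 · 1 · 1 · 3
1 · 3 · 3 · 0 · 3 · 0
9) 2 · 1 · 2 · 1 · 1 · 3
2 · 3 · 0 · 0 · 2 · 1
0 · 2 · 2 · 3 · 2 · 0
0 · 3 · 2 · 1 · 1 · 3
1 · 3 · 3 · 0 · 3 · 0
10) 2 · 2 · 2 · 1 · 1 · 3
2 · 3 · 0 · 0 · 2 · 1
0 · 2 · 2 · 3 · 2 · 0
0 · 3 · 2 · 1 · 1 · 3
1 · 3 · 3 · 0 · 3 · 0
11) 2 · 3 · 2 · 1 · 1 · 3
2 · 3 · 0 · 0 · 2 · 1
0 · 2 · 2 · 3 · 2 · 0
0 · 3 · 2 · 1 · 1 · 3
1 · 3 · 3 · 0 · 3 · 0
12) 3 · 1 · 3 · 1 · 1 · 3
3 · 0 · 1 · 0 · 2 · 1
0 · 3 · 2 · 3 · 2 · 0
0 · 3 · 2 · 1 · 1 · 3
1 · 3 · 3 · 0 · 3 · 0
13) 3 · 2 · 3 · 1 · 1 · 3
3 · 0 · 1 · 0 · 2 · 1
0 · 3 · 2 · 3 · 2 · 0
0 · 3 · 2 · 1 · 1 · 3
1 · 3 · 3 · 0 · 3 · 0
14) 3 · 3 · 3 · 1 · 1 · 3
3 · 0 · 1 · 0 · 2 · 1
0 · 3 · 2 · 3 · 2 · 0
0 · 3 · 2 · 1 · 1 · 3
1 · 3 · 3 · 0 · 3 · 0
15) 1 · 2 · 0 · 2 · 1 · 3
0 · 2 · 2 · 0 · 2 · 1
1 · 3 · 2 · 3 · 2 · 0
0 · 3 · 2 · 1 · 1 · 3
1 · 3 · 3 · 0 · 3 · 0
16) 1 · 3 · 0 · 2 · 1 · 3
0 · 2 · 2 · 0 · 2 · 1
1 · 3 · 2 · 3 · 2 · 0
0 · 3 · 2 · 1 · 1 · 3
1 · 3 · 3 · 0 · 3 · 0
17) 2 · 0 · 1 · 2 · 1 · 3
0 · 3 · 2 · 0 · 2 · 1
1 · 3 · 2 · 3 · 2 · 0
0 · 3 · 2 · 1 · 1 · 3
1 · 3 · 3 · 0 · 3 · 0
18) 2 · 1 · 1 · 2 · 1 · 3
0 · 3 · 2 · 0 · 2 · 1
1 · 3 · 2 · 3 · 2 · 0
0 · 3 · 2 · 1 · 1 · 3
1 · 3 · 3 · 0 · 3 · 0

1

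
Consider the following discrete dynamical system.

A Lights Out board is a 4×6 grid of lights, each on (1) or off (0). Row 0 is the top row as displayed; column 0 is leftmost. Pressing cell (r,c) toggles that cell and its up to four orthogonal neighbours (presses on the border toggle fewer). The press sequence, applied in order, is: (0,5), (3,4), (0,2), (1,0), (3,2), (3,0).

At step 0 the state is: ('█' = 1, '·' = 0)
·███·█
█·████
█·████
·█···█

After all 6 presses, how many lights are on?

12

k=0  ·███·█
█·████
█·████
·█···█
k=1  ·████·
█·███·
█·████
·█···█
k=2  ·████·
█·███·
█·██·█
·█·██·
k=3  ····█·
█··██·
█·██·█
·█·██·
k=4  █···█·
·█·██·
··██·█
·█·██·
k=5  █···█·
·█·██·
···█·█
··█·█·
k=6  █···█·
·█·██·
█··█·█
███·█·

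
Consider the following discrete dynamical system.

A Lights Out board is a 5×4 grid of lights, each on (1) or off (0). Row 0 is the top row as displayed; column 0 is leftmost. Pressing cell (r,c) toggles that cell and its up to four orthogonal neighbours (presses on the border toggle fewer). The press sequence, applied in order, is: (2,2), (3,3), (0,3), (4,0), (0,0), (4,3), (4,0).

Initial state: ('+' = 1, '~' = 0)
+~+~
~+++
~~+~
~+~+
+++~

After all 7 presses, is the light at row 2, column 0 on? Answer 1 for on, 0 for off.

0

[0] +~+~
~+++
~~+~
~+~+
+++~
[1] +~+~
~+~+
~+~+
~+++
+++~
[2] +~+~
~+~+
~+~~
~+~~
++++
[3] +~~+
~+~~
~+~~
~+~~
++++
[4] +~~+
~+~~
~+~~
++~~
~~++
[5] ~+~+
++~~
~+~~
++~~
~~++
[6] ~+~+
++~~
~+~~
++~+
~~~~
[7] ~+~+
++~~
~+~~
~+~+
++~~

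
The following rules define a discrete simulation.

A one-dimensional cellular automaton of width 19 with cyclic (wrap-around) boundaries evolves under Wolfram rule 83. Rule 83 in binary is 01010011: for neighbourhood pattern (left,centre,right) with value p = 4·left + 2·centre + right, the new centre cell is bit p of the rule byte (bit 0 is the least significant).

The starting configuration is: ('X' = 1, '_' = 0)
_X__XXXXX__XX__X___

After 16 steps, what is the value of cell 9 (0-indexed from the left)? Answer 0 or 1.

0

t=0: _X__XXXXX__XX__X___
t=1: X_XX____XXX_XXX_XXX
t=2: X__XXXXX__X___X____
t=3: _XX____XXX_XXX_XXXX
t=4: __XXXXX__X___X____X
t=5: XX____XXX_XXX_XXXX_
t=6: _XXXXX__X___X____X_
t=7: X____XXX_XXX_XXXX_X
t=8: XXXXX__X___X____X__
t=9: ____XXX_XXX_XXXX_XX
t=10: XXXX__X___X____X__X
t=11: ___XXX_XXX_XXXX_XX_
t=12: XXX__X___X____X__XX
t=13: __XXX_XXX_XXXX_XX__
t=14: XX__X___X____X__XXX
t=15: _XXX_XXX_XXXX_XX___
t=16: X__X___X____X__XXXX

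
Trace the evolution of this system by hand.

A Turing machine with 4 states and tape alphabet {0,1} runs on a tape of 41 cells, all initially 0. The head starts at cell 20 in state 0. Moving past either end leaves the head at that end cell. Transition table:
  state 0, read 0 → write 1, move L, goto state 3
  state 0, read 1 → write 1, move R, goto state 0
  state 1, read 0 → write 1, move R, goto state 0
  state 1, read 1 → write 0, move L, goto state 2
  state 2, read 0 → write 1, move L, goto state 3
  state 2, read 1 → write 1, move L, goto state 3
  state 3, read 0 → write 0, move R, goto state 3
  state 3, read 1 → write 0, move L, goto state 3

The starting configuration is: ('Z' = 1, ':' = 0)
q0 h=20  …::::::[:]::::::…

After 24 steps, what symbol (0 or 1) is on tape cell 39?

0

step 0: q0 h=20  …::::::[:]::::::…
step 1: q3 h=19  …::::::[:]Z:::::…
step 2: q3 h=20  …::::::[Z]::::::…
step 3: q3 h=19  …::::::[:]::::::…
step 4: q3 h=20  …::::::[:]::::::…
step 5: q3 h=21  …::::::[:]::::::…
step 6: q3 h=22  …::::::[:]::::::…
step 7: q3 h=23  …::::::[:]::::::…
step 8: q3 h=24  …::::::[:]::::::…
step 9: q3 h=25  …::::::[:]::::::…
step 10: q3 h=26  …::::::[:]::::::…
step 11: q3 h=27  …::::::[:]::::::…
step 12: q3 h=28  …::::::[:]::::::…
step 13: q3 h=29  …::::::[:]::::::…
step 14: q3 h=30  …::::::[:]::::::…
step 15: q3 h=31  …::::::[:]::::::…
step 16: q3 h=32  …::::::[:]::::::…
step 17: q3 h=33  …::::::[:]::::::…
step 18: q3 h=34  …::::::[:]::::::|
step 19: q3 h=35  …::::::[:]:::::|
step 20: q3 h=36  …::::::[:]::::|
step 21: q3 h=37  …::::::[:]:::|
step 22: q3 h=38  …::::::[:]::|
step 23: q3 h=39  …::::::[:]:|
step 24: q3 h=40  …::::::[:]|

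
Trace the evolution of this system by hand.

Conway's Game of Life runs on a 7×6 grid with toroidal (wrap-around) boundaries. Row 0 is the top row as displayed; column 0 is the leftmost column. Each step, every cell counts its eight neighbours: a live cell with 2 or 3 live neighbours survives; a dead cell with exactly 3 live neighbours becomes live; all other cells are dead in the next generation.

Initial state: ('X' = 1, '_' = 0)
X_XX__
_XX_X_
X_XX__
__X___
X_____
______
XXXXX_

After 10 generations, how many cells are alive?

2

0) X_XX__
_XX_X_
X_XX__
__X___
X_____
______
XXXXX_
1) X_____
X___XX
______
__XX__
______
X_XX_X
X___XX
2) _X____
X____X
___XXX
______
_X__X_
XX_X__
___XX_
3) X___XX
X____X
X___XX
___X_X
XXX___
XX_X_X
XX_XX_
4) ___X__
_X____
______
__XX__
___X__
___X__
___X__
5) __X___
______
__X___
__XX__
___XX_
__XXX_
__XXX_
6) __X___
______
__XX__
__X_X_
______
_____X
_X__X_
7) ______
__XX__
__XX__
__X___
______
______
______
8) ______
__XX__
_X____
__XX__
______
______
______
9) ______
__X___
_X____
__X___
______
______
______
10) ______
______
_XX___
______
______
______
______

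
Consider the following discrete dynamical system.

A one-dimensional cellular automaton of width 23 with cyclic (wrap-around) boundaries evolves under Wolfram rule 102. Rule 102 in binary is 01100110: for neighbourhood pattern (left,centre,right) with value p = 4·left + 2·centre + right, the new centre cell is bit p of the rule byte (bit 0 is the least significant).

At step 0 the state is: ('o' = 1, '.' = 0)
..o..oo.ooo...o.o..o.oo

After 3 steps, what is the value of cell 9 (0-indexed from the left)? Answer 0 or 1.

0

0) ..o..oo.ooo...o.o..o.oo
1) .oo.o.oo..o..oooo.ooo.o
2) o.oooo.o.oo.o...oo..ooo
3) oo...oooo.ooo..o.o.o...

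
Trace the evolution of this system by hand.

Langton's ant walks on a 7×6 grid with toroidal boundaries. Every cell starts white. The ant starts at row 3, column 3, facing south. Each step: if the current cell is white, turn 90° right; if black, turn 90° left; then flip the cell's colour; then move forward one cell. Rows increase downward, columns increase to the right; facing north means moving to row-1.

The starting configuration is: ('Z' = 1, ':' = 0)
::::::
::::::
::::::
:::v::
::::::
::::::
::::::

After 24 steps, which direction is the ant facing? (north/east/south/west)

north

step 0: ::::::
::::::
::::::
:::v::
::::::
::::::
::::::
step 1: ::::::
::::::
::::::
::<Z::
::::::
::::::
::::::
step 2: ::::::
::::::
::^:::
::ZZ::
::::::
::::::
::::::
step 3: ::::::
::::::
::Z>::
::ZZ::
::::::
::::::
::::::
step 4: ::::::
::::::
::ZZ::
::Zv::
::::::
::::::
::::::
step 5: ::::::
::::::
::ZZ::
::Z:>:
::::::
::::::
::::::
step 6: ::::::
::::::
::ZZ::
::Z:Z:
::::v:
::::::
::::::
step 7: ::::::
::::::
::ZZ::
::Z:Z:
:::<Z:
::::::
::::::
step 8: ::::::
::::::
::ZZ::
::Z^Z:
:::ZZ:
::::::
::::::
step 9: ::::::
::::::
::ZZ::
::ZZ>:
:::ZZ:
::::::
::::::
step 10: ::::::
::::::
::ZZ^:
::ZZ::
:::ZZ:
::::::
::::::
step 11: ::::::
::::::
::ZZZ>
::ZZ::
:::ZZ:
::::::
::::::
step 12: ::::::
::::::
::ZZZZ
::ZZ:v
:::ZZ:
::::::
::::::
step 13: ::::::
::::::
::ZZZZ
::ZZ<Z
:::ZZ:
::::::
::::::
step 14: ::::::
::::::
::ZZ^Z
::ZZZZ
:::ZZ:
::::::
::::::
step 15: ::::::
::::::
::Z<:Z
::ZZZZ
:::ZZ:
::::::
::::::
step 16: ::::::
::::::
::Z::Z
::ZvZZ
:::ZZ:
::::::
::::::
step 17: ::::::
::::::
::Z::Z
::Z:>Z
:::ZZ:
::::::
::::::
step 18: ::::::
::::::
::Z:^Z
::Z::Z
:::ZZ:
::::::
::::::
step 19: ::::::
::::::
::Z:Z>
::Z::Z
:::ZZ:
::::::
::::::
step 20: ::::::
:::::^
::Z:Z:
::Z::Z
:::ZZ:
::::::
::::::
step 21: ::::::
>::::Z
::Z:Z:
::Z::Z
:::ZZ:
::::::
::::::
step 22: ::::::
Z::::Z
v:Z:Z:
::Z::Z
:::ZZ:
::::::
::::::
step 23: ::::::
Z::::Z
Z:Z:Z<
::Z::Z
:::ZZ:
::::::
::::::
step 24: ::::::
Z::::^
Z:Z:ZZ
::Z::Z
:::ZZ:
::::::
::::::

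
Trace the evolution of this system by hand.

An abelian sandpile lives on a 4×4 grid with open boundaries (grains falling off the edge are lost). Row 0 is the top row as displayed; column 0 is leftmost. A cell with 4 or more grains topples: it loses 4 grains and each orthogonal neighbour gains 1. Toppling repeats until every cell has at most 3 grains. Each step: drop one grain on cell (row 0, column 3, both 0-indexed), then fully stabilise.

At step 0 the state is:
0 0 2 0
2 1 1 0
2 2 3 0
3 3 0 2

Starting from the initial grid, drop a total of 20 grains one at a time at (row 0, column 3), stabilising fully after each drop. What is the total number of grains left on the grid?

[0] 0 0 2 0
2 1 1 0
2 2 3 0
3 3 0 2
[1] 0 0 2 1
2 1 1 0
2 2 3 0
3 3 0 2
[2] 0 0 2 2
2 1 1 0
2 2 3 0
3 3 0 2
[3] 0 0 2 3
2 1 1 0
2 2 3 0
3 3 0 2
[4] 0 0 3 0
2 1 1 1
2 2 3 0
3 3 0 2
[5] 0 0 3 1
2 1 1 1
2 2 3 0
3 3 0 2
[6] 0 0 3 2
2 1 1 1
2 2 3 0
3 3 0 2
[7] 0 0 3 3
2 1 1 1
2 2 3 0
3 3 0 2
[8] 0 1 0 1
2 1 2 2
2 2 3 0
3 3 0 2
[9] 0 1 0 2
2 1 2 2
2 2 3 0
3 3 0 2
[10] 0 1 0 3
2 1 2 2
2 2 3 0
3 3 0 2
[11] 0 1 1 0
2 1 2 3
2 2 3 0
3 3 0 2
[12] 0 1 1 1
2 1 2 3
2 2 3 0
3 3 0 2
[13] 0 1 1 2
2 1 2 3
2 2 3 0
3 3 0 2
[14] 0 1 1 3
2 1 2 3
2 2 3 0
3 3 0 2
[15] 0 1 2 1
2 1 3 0
2 2 3 1
3 3 0 2
[16] 0 1 2 2
2 1 3 0
2 2 3 1
3 3 0 2
[17] 0 1 2 3
2 1 3 0
2 2 3 1
3 3 0 2
[18] 0 1 3 0
2 1 3 1
2 2 3 1
3 3 0 2
[19] 0 1 3 1
2 1 3 1
2 2 3 1
3 3 0 2
[20] 0 1 3 2
2 1 3 1
2 2 3 1
3 3 0 2

29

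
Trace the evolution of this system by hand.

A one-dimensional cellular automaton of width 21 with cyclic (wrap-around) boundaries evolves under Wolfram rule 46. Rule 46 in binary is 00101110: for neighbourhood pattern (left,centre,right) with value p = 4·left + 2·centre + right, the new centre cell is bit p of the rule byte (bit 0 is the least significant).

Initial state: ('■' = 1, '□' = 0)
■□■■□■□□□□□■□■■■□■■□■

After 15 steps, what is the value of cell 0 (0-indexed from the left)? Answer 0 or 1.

0) ■□■■□■□□□□□■□■■■□■■□■
1) □■■□■■□□□□■■■■□□■■□■■
2) ■■□■■□□□□■■□□□□■■□■■□
3) ■□■■□□□□■■□□□□■■□■■□■
4) □■■□□□□■■□□□□■■□■■□■■
5) ■■□□□□■■□□□□■■□■■□■■□
6) ■□□□□■■□□□□■■□■■□■■□■
7) □□□□■■□□□□■■□■■□■■□■■
8) □□□■■□□□□■■□■■□■■□■■□
9) □□■■□□□□■■□■■□■■□■■□□
10) □■■□□□□■■□■■□■■□■■□□□
11) ■■□□□□■■□■■□■■□■■□□□□
12) ■□□□□■■□■■□■■□■■□□□□■
13) □□□□■■□■■□■■□■■□□□□■■
14) □□□■■□■■□■■□■■□□□□■■□
15) □□■■□■■□■■□■■□□□□■■□□

0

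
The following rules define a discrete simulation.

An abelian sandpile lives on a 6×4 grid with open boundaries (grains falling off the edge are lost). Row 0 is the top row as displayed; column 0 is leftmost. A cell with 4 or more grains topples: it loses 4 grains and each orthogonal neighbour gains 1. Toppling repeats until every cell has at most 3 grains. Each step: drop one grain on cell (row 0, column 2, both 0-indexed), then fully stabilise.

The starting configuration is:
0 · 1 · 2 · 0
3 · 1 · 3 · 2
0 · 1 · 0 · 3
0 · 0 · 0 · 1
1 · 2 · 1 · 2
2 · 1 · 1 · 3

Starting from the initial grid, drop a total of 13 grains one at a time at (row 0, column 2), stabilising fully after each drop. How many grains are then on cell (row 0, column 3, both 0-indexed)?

t=0: 0 · 1 · 2 · 0
3 · 1 · 3 · 2
0 · 1 · 0 · 3
0 · 0 · 0 · 1
1 · 2 · 1 · 2
2 · 1 · 1 · 3
t=1: 0 · 1 · 3 · 0
3 · 1 · 3 · 2
0 · 1 · 0 · 3
0 · 0 · 0 · 1
1 · 2 · 1 · 2
2 · 1 · 1 · 3
t=2: 0 · 2 · 1 · 1
3 · 2 · 0 · 3
0 · 1 · 1 · 3
0 · 0 · 0 · 1
1 · 2 · 1 · 2
2 · 1 · 1 · 3
t=3: 0 · 2 · 2 · 1
3 · 2 · 0 · 3
0 · 1 · 1 · 3
0 · 0 · 0 · 1
1 · 2 · 1 · 2
2 · 1 · 1 · 3
t=4: 0 · 2 · 3 · 1
3 · 2 · 0 · 3
0 · 1 · 1 · 3
0 · 0 · 0 · 1
1 · 2 · 1 · 2
2 · 1 · 1 · 3
t=5: 0 · 3 · 0 · 2
3 · 2 · 1 · 3
0 · 1 · 1 · 3
0 · 0 · 0 · 1
1 · 2 · 1 · 2
2 · 1 · 1 · 3
t=6: 0 · 3 · 1 · 2
3 · 2 · 1 · 3
0 · 1 · 1 · 3
0 · 0 · 0 · 1
1 · 2 · 1 · 2
2 · 1 · 1 · 3
t=7: 0 · 3 · 2 · 2
3 · 2 · 1 · 3
0 · 1 · 1 · 3
0 · 0 · 0 · 1
1 · 2 · 1 · 2
2 · 1 · 1 · 3
t=8: 0 · 3 · 3 · 2
3 · 2 · 1 · 3
0 · 1 · 1 · 3
0 · 0 · 0 · 1
1 · 2 · 1 · 2
2 · 1 · 1 · 3
t=9: 1 · 0 · 1 · 3
3 · 3 · 2 · 3
0 · 1 · 1 · 3
0 · 0 · 0 · 1
1 · 2 · 1 · 2
2 · 1 · 1 · 3
t=10: 1 · 0 · 2 · 3
3 · 3 · 2 · 3
0 · 1 · 1 · 3
0 · 0 · 0 · 1
1 · 2 · 1 · 2
2 · 1 · 1 · 3
t=11: 1 · 0 · 3 · 3
3 · 3 · 2 · 3
0 · 1 · 1 · 3
0 · 0 · 0 · 1
1 · 2 · 1 · 2
2 · 1 · 1 · 3
t=12: 2 · 2 · 2 · 1
0 · 1 · 1 · 2
1 · 2 · 3 · 0
0 · 0 · 0 · 2
1 · 2 · 1 · 2
2 · 1 · 1 · 3
t=13: 2 · 2 · 3 · 1
0 · 1 · 1 · 2
1 · 2 · 3 · 0
0 · 0 · 0 · 2
1 · 2 · 1 · 2
2 · 1 · 1 · 3

1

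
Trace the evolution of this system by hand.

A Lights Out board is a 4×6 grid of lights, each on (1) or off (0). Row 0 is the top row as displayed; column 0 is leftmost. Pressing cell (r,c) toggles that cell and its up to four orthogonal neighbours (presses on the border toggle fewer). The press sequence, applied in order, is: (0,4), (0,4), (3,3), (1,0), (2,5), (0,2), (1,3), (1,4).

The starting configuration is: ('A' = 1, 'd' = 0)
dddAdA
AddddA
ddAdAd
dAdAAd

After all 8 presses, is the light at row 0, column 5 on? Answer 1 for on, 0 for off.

step 0: dddAdA
AddddA
ddAdAd
dAdAAd
step 1: ddddAd
AdddAA
ddAdAd
dAdAAd
step 2: dddAdA
AddddA
ddAdAd
dAdAAd
step 3: dddAdA
AddddA
ddAAAd
dAAddd
step 4: AddAdA
dAdddA
AdAAAd
dAAddd
step 5: AddAdA
dAdddd
AdAAdA
dAAddA
step 6: AAAddA
dAAddd
AdAAdA
dAAddA
step 7: AAAAdA
dAdAAd
AdAddA
dAAddA
step 8: AAAAAA
dAdddA
AdAdAA
dAAddA

1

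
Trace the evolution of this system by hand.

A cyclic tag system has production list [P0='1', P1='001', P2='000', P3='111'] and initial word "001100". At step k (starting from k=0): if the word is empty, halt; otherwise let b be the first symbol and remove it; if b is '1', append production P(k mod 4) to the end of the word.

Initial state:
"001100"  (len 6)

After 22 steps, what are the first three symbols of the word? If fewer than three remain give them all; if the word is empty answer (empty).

gen 0: "001100"  (len 6)
gen 1: "01100"  (len 5)
gen 2: "1100"  (len 4)
gen 3: "100000"  (len 6)
gen 4: "00000111"  (len 8)
gen 5: "0000111"  (len 7)
gen 6: "000111"  (len 6)
gen 7: "00111"  (len 5)
gen 8: "0111"  (len 4)
gen 9: "111"  (len 3)
gen 10: "11001"  (len 5)
gen 11: "1001000"  (len 7)
gen 12: "001000111"  (len 9)
gen 13: "01000111"  (len 8)
gen 14: "1000111"  (len 7)
gen 15: "000111000"  (len 9)
gen 16: "00111000"  (len 8)
gen 17: "0111000"  (len 7)
gen 18: "111000"  (len 6)
gen 19: "11000000"  (len 8)
gen 20: "1000000111"  (len 10)
gen 21: "0000001111"  (len 10)
gen 22: "000001111"  (len 9)

000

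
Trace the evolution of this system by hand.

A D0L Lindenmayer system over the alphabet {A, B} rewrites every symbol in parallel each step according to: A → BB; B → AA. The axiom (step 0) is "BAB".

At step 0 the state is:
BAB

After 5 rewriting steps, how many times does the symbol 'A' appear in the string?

gen 0: BAB
gen 1: AABBAA
gen 2: BBBBAAAABBBB
gen 3: AAAAAAAABBBBBBBBAAAAAAAA
gen 4: BBBBBBBBBBBBBBBBAAAAAAAAAAAAAAAABBBBBBBBBBBBBBBB
gen 5: AAAAAAAAAAAAAAAAAAAAAAAAAAAAAAAABBBBBBBBBBBBBBBBBBBBBBBBBBBBBBBBAAAAAAAAAAAAAAAAAAAAAAAAAAAAAAAA

64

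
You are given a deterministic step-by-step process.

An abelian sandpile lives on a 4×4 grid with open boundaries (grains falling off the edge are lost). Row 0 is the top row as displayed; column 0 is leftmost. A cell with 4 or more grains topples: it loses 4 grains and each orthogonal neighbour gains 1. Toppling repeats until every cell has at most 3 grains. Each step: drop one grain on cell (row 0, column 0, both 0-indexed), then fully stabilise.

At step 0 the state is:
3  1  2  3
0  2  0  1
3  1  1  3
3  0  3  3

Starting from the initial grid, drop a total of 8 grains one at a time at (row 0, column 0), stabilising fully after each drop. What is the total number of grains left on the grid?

33

t=0: 3  1  2  3
0  2  0  1
3  1  1  3
3  0  3  3
t=1: 0  2  2  3
1  2  0  1
3  1  1  3
3  0  3  3
t=2: 1  2  2  3
1  2  0  1
3  1  1  3
3  0  3  3
t=3: 2  2  2  3
1  2  0  1
3  1  1  3
3  0  3  3
t=4: 3  2  2  3
1  2  0  1
3  1  1  3
3  0  3  3
t=5: 0  3  2  3
2  2  0  1
3  1  1  3
3  0  3  3
t=6: 1  3  2  3
2  2  0  1
3  1  1  3
3  0  3  3
t=7: 2  3  2  3
2  2  0  1
3  1  1  3
3  0  3  3
t=8: 3  3  2  3
2  2  0  1
3  1  1  3
3  0  3  3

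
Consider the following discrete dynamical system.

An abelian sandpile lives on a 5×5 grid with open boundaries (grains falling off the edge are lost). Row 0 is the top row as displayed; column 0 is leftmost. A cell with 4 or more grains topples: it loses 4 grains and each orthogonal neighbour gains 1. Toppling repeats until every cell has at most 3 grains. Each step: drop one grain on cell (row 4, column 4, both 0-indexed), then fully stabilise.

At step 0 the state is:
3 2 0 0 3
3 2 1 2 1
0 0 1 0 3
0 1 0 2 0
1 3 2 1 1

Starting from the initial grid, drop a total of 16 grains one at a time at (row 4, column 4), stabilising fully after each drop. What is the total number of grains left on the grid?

k=0  3 2 0 0 3
3 2 1 2 1
0 0 1 0 3
0 1 0 2 0
1 3 2 1 1
k=1  3 2 0 0 3
3 2 1 2 1
0 0 1 0 3
0 1 0 2 0
1 3 2 1 2
k=2  3 2 0 0 3
3 2 1 2 1
0 0 1 0 3
0 1 0 2 0
1 3 2 1 3
k=3  3 2 0 0 3
3 2 1 2 1
0 0 1 0 3
0 1 0 2 1
1 3 2 2 0
k=4  3 2 0 0 3
3 2 1 2 1
0 0 1 0 3
0 1 0 2 1
1 3 2 2 1
k=5  3 2 0 0 3
3 2 1 2 1
0 0 1 0 3
0 1 0 2 1
1 3 2 2 2
k=6  3 2 0 0 3
3 2 1 2 1
0 0 1 0 3
0 1 0 2 1
1 3 2 2 3
k=7  3 2 0 0 3
3 2 1 2 1
0 0 1 0 3
0 1 0 2 2
1 3 2 3 0
k=8  3 2 0 0 3
3 2 1 2 1
0 0 1 0 3
0 1 0 2 2
1 3 2 3 1
k=9  3 2 0 0 3
3 2 1 2 1
0 0 1 0 3
0 1 0 2 2
1 3 2 3 2
k=10  3 2 0 0 3
3 2 1 2 1
0 0 1 0 3
0 1 0 2 2
1 3 2 3 3
k=11  3 2 0 0 3
3 2 1 2 1
0 0 1 0 3
0 1 0 3 3
1 3 3 0 1
k=12  3 2 0 0 3
3 2 1 2 1
0 0 1 0 3
0 1 0 3 3
1 3 3 0 2
k=13  3 2 0 0 3
3 2 1 2 1
0 0 1 0 3
0 1 0 3 3
1 3 3 0 3
k=14  3 2 0 0 3
3 2 1 2 2
0 0 1 2 0
0 1 1 0 2
1 3 3 2 1
k=15  3 2 0 0 3
3 2 1 2 2
0 0 1 2 0
0 1 1 0 2
1 3 3 2 2
k=16  3 2 0 0 3
3 2 1 2 2
0 0 1 2 0
0 1 1 0 2
1 3 3 2 3

37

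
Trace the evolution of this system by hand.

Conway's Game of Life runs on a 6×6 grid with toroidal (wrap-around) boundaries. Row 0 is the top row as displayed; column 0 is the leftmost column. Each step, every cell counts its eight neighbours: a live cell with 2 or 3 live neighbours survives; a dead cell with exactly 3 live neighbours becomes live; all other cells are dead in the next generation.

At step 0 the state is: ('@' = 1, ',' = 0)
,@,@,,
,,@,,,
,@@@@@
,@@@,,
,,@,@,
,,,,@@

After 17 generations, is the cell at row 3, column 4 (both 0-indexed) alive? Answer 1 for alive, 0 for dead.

1

k=0  ,@,@,,
,,@,,,
,@@@@@
,@@@,,
,,@,@,
,,,,@@
k=1  ,,@@@,
@,,,,,
@,,,@,
@,,,,@
,@@,@@
,,@,@@
k=2  ,@@,@,
,@,,@,
@@,,,,
,,,@,,
,@@,,,
@,,,,,
k=3  @@@@,@
,,,@,@
@@@,,,
@,,,,,
,@@,,,
@,,@,,
k=4  ,@,@,@
,,,@,@
@@@,,@
@,,,,,
@@@,,,
,,,@@@
k=5  ,,,@,@
,,,@,@
,@@,@@
,,,,,,
@@@@@,
,,,@,@
k=6  @,@@,@
,,,@,@
@,@@@@
,,,,,,
@@@@@@
,@,,,@
k=7  ,@@@,@
,,,,,,
@,@@,@
,,,,,,
,@@@@@
,,,,,,
k=8  ,,@,,,
,,,,,@
,,,,,,
,,,,,,
,,@@@,
,,,,,@
k=9  ,,,,,,
,,,,,,
,,,,,,
,,,@,,
,,,@@,
,,@,@,
k=10  ,,,,,,
,,,,,,
,,,,,,
,,,@@,
,,@,@,
,,,,@,
k=11  ,,,,,,
,,,,,,
,,,,,,
,,,@@,
,,,,@@
,,,@,,
k=12  ,,,,,,
,,,,,,
,,,,,,
,,,@@@
,,,,,@
,,,,@,
k=13  ,,,,,,
,,,,,,
,,,,@,
,,,,@@
,,,@,@
,,,,,,
k=14  ,,,,,,
,,,,,,
,,,,@@
,,,@,@
,,,,,@
,,,,,,
k=15  ,,,,,,
,,,,,,
,,,,@@
@,,,,@
,,,,@,
,,,,,,
k=16  ,,,,,,
,,,,,,
@,,,@@
@,,,,,
,,,,,@
,,,,,,
k=17  ,,,,,,
,,,,,@
@,,,,@
@,,,@,
,,,,,,
,,,,,,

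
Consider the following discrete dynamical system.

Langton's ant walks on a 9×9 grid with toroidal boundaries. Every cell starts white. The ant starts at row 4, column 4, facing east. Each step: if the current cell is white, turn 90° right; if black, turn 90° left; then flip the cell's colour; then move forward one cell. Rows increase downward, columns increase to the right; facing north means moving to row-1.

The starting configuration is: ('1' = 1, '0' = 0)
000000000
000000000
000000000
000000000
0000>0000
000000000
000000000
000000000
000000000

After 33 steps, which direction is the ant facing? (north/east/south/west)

0) 000000000
000000000
000000000
000000000
0000>0000
000000000
000000000
000000000
000000000
1) 000000000
000000000
000000000
000000000
000010000
0000v0000
000000000
000000000
000000000
2) 000000000
000000000
000000000
000000000
000010000
000<10000
000000000
000000000
000000000
3) 000000000
000000000
000000000
000000000
000^10000
000110000
000000000
000000000
000000000
4) 000000000
000000000
000000000
000000000
0001>0000
000110000
000000000
000000000
000000000
5) 000000000
000000000
000000000
0000^0000
000100000
000110000
000000000
000000000
000000000
6) 000000000
000000000
000000000
00001>000
000100000
000110000
000000000
000000000
000000000
7) 000000000
000000000
000000000
000011000
00010v000
000110000
000000000
000000000
000000000
8) 000000000
000000000
000000000
000011000
0001<1000
000110000
000000000
000000000
000000000
9) 000000000
000000000
000000000
0000^1000
000111000
000110000
000000000
000000000
000000000
10) 000000000
000000000
000000000
000<01000
000111000
000110000
000000000
000000000
000000000
11) 000000000
000000000
000^00000
000101000
000111000
000110000
000000000
000000000
000000000
12) 000000000
000000000
0001>0000
000101000
000111000
000110000
000000000
000000000
000000000
13) 000000000
000000000
000110000
0001v1000
000111000
000110000
000000000
000000000
000000000
14) 000000000
000000000
000110000
000<11000
000111000
000110000
000000000
000000000
000000000
15) 000000000
000000000
000110000
000011000
000v11000
000110000
000000000
000000000
000000000
16) 000000000
000000000
000110000
000011000
0000>1000
000110000
000000000
000000000
000000000
17) 000000000
000000000
000110000
0000^1000
000001000
000110000
000000000
000000000
000000000
18) 000000000
000000000
000110000
000<01000
000001000
000110000
000000000
000000000
000000000
19) 000000000
000000000
000^10000
000101000
000001000
000110000
000000000
000000000
000000000
20) 000000000
000000000
00<010000
000101000
000001000
000110000
000000000
000000000
000000000
21) 000000000
00^000000
001010000
000101000
000001000
000110000
000000000
000000000
000000000
22) 000000000
001>00000
001010000
000101000
000001000
000110000
000000000
000000000
000000000
23) 000000000
001100000
001v10000
000101000
000001000
000110000
000000000
000000000
000000000
24) 000000000
001100000
00<110000
000101000
000001000
000110000
000000000
000000000
000000000
25) 000000000
001100000
000110000
00v101000
000001000
000110000
000000000
000000000
000000000
26) 000000000
001100000
000110000
0<1101000
000001000
000110000
000000000
000000000
000000000
27) 000000000
001100000
0^0110000
011101000
000001000
000110000
000000000
000000000
000000000
28) 000000000
001100000
01>110000
011101000
000001000
000110000
000000000
000000000
000000000
29) 000000000
001100000
011110000
01v101000
000001000
000110000
000000000
000000000
000000000
30) 000000000
001100000
011110000
010>01000
000001000
000110000
000000000
000000000
000000000
31) 000000000
001100000
011^10000
010001000
000001000
000110000
000000000
000000000
000000000
32) 000000000
001100000
01<010000
010001000
000001000
000110000
000000000
000000000
000000000
33) 000000000
001100000
010010000
01v001000
000001000
000110000
000000000
000000000
000000000

south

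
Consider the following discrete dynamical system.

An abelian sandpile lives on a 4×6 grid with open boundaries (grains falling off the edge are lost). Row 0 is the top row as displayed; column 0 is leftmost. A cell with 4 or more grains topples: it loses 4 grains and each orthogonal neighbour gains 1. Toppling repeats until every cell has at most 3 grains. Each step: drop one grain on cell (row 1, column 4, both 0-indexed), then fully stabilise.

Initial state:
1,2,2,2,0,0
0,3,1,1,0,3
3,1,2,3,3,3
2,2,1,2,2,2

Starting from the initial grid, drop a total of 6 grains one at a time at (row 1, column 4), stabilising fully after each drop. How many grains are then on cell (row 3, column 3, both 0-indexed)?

k=0  1,2,2,2,0,0
0,3,1,1,0,3
3,1,2,3,3,3
2,2,1,2,2,2
k=1  1,2,2,2,0,0
0,3,1,1,1,3
3,1,2,3,3,3
2,2,1,2,2,2
k=2  1,2,2,2,0,0
0,3,1,1,2,3
3,1,2,3,3,3
2,2,1,2,2,2
k=3  1,2,2,2,0,0
0,3,1,1,3,3
3,1,2,3,3,3
2,2,1,2,2,2
k=4  1,2,2,2,1,1
0,3,1,3,2,1
3,1,3,0,2,1
2,2,1,3,3,3
k=5  1,2,2,2,1,1
0,3,1,3,3,1
3,1,3,0,2,1
2,2,1,3,3,3
k=6  1,2,2,3,2,1
0,3,2,0,1,2
3,1,3,1,3,1
2,2,1,3,3,3

3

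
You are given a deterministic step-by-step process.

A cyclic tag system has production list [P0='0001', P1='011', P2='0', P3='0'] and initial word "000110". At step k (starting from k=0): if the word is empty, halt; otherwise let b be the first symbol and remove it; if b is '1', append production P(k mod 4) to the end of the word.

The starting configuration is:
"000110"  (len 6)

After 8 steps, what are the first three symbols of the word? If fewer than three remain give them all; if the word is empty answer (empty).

step 0: "000110"  (len 6)
step 1: "00110"  (len 5)
step 2: "0110"  (len 4)
step 3: "110"  (len 3)
step 4: "100"  (len 3)
step 5: "000001"  (len 6)
step 6: "00001"  (len 5)
step 7: "0001"  (len 4)
step 8: "001"  (len 3)

001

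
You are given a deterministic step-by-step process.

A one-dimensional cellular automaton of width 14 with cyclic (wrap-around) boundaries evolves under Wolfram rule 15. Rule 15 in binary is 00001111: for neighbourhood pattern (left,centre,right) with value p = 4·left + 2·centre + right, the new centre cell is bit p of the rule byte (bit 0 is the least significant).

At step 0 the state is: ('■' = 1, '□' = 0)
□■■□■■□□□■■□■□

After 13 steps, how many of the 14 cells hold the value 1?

step 0: □■■□■■□□□■■□■□
step 1: ■■□□■□□■■■□□■□
step 2: ■□□■■□■■□□□■■□
step 3: ■□■■□□■□□■■■□□
step 4: ■□■□□■■□■■□□□■
step 5: □□■□■■□□■□□■■■
step 6: □■■□■□□■■□■■□□
step 7: ■■□□■□■■□□■□□■
step 8: □□□■■□■□□■■□■■
step 9: □■■■□□■□■■□□■□
step 10: ■■□□□■■□■□□■■□
step 11: ■□□■■■□□■□■■□□
step 12: ■□■■□□□■■□■□□■
step 13: □□■□□■■■□□■□■■

7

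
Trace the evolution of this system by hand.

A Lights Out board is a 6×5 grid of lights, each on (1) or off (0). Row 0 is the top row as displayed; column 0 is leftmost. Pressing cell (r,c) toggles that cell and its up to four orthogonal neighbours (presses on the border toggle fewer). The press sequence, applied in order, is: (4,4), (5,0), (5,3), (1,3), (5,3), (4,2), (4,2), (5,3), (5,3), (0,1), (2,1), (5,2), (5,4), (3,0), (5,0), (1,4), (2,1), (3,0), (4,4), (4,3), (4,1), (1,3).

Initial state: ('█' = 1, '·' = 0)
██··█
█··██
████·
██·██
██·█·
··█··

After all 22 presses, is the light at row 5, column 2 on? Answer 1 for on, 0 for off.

0) ██··█
█··██
████·
██·██
██·█·
··█··
1) ██··█
█··██
████·
██·█·
██··█
··█·█
2) ██··█
█··██
████·
██·█·
·█··█
███·█
3) ██··█
█··██
████·
██·█·
·█·██
██·█·
4) ██·██
█·█··
███··
██·█·
·█·██
██·█·
5) ██·██
█·█··
███··
██·█·
·█··█
███·█
6) ██·██
█·█··
███··
████·
··███
██··█
7) ██·██
█·█··
███··
██·█·
·█··█
███·█
8) ██·██
█·█··
███··
██·█·
·█·██
██·█·
9) ██·██
█·█··
███··
██·█·
·█··█
███·█
10) ··███
███··
███··
██·█·
·█··█
███·█
11) ··███
█·█··
·····
█··█·
·█··█
███·█
12) ··███
█·█··
·····
█··█·
·██·█
█··██
13) ··███
█·█··
·····
█··█·
·██··
█····
14) ··███
█·█··
█····
·█·█·
███··
█····
15) ··███
█·█··
█····
·█·█·
·██··
·█···
16) ··██·
█·███
█···█
·█·█·
·██··
·█···
17) ··██·
█████
·██·█
···█·
·██··
·█···
18) ··██·
█████
███·█
██·█·
███··
·█···
19) ··██·
█████
███·█
██·██
█████
·█··█
20) ··██·
█████
███·█
██··█
██···
·█·██
21) ··██·
█████
███·█
█···█
··█··
···██
22) ··█··
██···
█████
█···█
··█··
···██

0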